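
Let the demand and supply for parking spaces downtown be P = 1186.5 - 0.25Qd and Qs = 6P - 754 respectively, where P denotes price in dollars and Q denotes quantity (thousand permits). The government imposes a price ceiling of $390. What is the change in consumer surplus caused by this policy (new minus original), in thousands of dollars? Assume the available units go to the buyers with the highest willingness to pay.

138560

Rearranging demand gives Qd = 4746 - 4P. Equilibrium: 4746 - 4P = 6P - 754, so 5500 = 10P and P* = 550, Q* = 2546.
Since 390 < 550, the ceiling is binding.
At P = 390: Qd = 4746 - 4·390 = 3186 and Qs = 6·390 - 754 = 1586.
Consumer surplus without the control is ½ · (1186.5 - 550) · 2546 = 810264.5.
With the ceiling, 1586 units are sold at 390 (assume they go to the highest-value buyers). The demand price at Q = 1586 is 790, so CS = ½ · [(1186.5 - 390) + (790 - 390)] · 1586 = 948824.5.
Change in consumer surplus = 948824.5 - 810264.5 = 138560.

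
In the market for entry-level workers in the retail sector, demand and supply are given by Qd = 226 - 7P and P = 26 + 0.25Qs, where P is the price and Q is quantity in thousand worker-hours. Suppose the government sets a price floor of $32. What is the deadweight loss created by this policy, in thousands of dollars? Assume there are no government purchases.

Rearranging supply gives Qs = 4P - 104. In a free market, 226 - 7P = 4P - 104 gives the equilibrium P* = 30, Q* = 16.
The floor of 32 is above the equilibrium price 30, so it binds.
At P = 32: Qd = 226 - 7·32 = 2 and Qs = 4·32 - 104 = 24.
Quantity traded falls to 2. At Q = 2 the demand price is (226 - 2)/7 = 32 and the supply price is (104 + 2)/4 = 26.5.
Deadweight loss = ½ · (32 - 26.5) · (16 - 2) = ½ · 5.5 · 14 = 38.5.

38.5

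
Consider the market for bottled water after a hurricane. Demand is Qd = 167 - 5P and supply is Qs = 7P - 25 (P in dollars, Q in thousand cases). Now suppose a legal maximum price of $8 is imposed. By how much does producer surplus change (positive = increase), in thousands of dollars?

Setting quantity demanded equal to quantity supplied, 167 - 5P = 7P - 25, gives P* = 16 and Q* = 87.
The ceiling of 8 is below the equilibrium price 16, so it binds.
At P = 8: Qd = 167 - 5·8 = 127 and Qs = 7·8 - 25 = 31.
Producer surplus without the control is ½ · (16 - 25/7) · 87 = 7569/14.
With the ceiling, producers sell 31 units at 8, so PS = ½ · (8 - 25/7) · 31 = 961/14.
Change in producer surplus = 961/14 - 7569/14 = -472.

-472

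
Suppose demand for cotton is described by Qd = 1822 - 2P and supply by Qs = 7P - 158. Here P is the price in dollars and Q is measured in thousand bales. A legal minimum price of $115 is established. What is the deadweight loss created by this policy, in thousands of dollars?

0

Setting quantity demanded equal to quantity supplied, 1822 - 2P = 7P - 158, gives P* = 220 and Q* = 1382.
The floor of 115 is below the equilibrium price 220, so it is not binding; the market clears at P* = 220, Q* = 1382.
Since the control does not bind, no trades are prevented and deadweight loss is zero.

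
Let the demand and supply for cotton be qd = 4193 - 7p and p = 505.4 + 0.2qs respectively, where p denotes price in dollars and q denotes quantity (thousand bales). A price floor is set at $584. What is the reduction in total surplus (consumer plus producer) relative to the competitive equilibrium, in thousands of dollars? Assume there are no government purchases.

Rearranging supply gives qs = 5p - 2527. In a free market, 4193 - 7p = 5p - 2527 gives the equilibrium p* = 560, q* = 273.
Since 584 > 560, the floor is binding.
At p = 584: qd = 4193 - 7·584 = 105 and qs = 5·584 - 2527 = 393.
Quantity traded falls to 105. At q = 105 the demand price is (4193 - 105)/7 = 584 and the supply price is (2527 + 105)/5 = 526.4.
Deadweight loss = ½ · (584 - 526.4) · (273 - 105) = ½ · 57.6 · 168 = 4838.4.

4838.4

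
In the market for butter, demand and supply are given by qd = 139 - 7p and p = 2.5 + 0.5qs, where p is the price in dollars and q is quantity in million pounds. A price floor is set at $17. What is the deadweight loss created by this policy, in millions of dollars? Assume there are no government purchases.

15.75

Rearranging supply gives qs = 2p - 5. In a free market, 139 - 7p = 2p - 5 gives the equilibrium p* = 16, q* = 27.
Since 17 > 16, the floor is binding.
At p = 17: qd = 139 - 7·17 = 20 and qs = 2·17 - 5 = 29.
Quantity traded falls to 20. At q = 20 the demand price is (139 - 20)/7 = 17 and the supply price is (5 + 20)/2 = 12.5.
Deadweight loss = ½ · (17 - 12.5) · (27 - 20) = ½ · 4.5 · 7 = 15.75.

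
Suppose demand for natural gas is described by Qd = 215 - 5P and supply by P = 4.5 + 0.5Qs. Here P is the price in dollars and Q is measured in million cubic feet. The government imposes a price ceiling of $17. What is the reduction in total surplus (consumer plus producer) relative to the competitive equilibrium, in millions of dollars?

Rearranging supply gives Qs = 2P - 9. In a free market, 215 - 5P = 2P - 9 gives the equilibrium P* = 32, Q* = 55.
The ceiling of 17 is below the equilibrium price 32, so it binds.
At P = 17: Qd = 215 - 5·17 = 130 and Qs = 2·17 - 9 = 25.
Quantity traded falls to 25. At Q = 25 the demand price is (215 - 25)/5 = 38 and the supply price is (9 + 25)/2 = 17.
Deadweight loss = ½ · (38 - 17) · (55 - 25) = ½ · 21 · 30 = 315.

315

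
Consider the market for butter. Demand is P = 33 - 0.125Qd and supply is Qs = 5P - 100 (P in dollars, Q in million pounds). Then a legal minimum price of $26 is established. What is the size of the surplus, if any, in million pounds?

Rearranging demand gives Qd = 264 - 8P. Setting quantity demanded equal to quantity supplied, 264 - 8P = 5P - 100, gives P* = 28 and Q* = 40.
The floor of 26 is below the equilibrium price 28, so it is not binding; the market clears at P* = 28, Q* = 40.
Since the control does not bind, there is no surplus.

0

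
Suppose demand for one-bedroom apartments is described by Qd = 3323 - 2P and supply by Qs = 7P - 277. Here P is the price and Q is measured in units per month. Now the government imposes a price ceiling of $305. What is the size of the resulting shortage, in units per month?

855

In a free market, 3323 - 2P = 7P - 277 gives the equilibrium P* = 400, Q* = 2523.
The ceiling of 305 is below the equilibrium price 400, so it binds.
At P = 305: Qd = 3323 - 2·305 = 2713 and Qs = 7·305 - 277 = 1858.
Shortage = Qd - Qs = 2713 - 1858 = 855.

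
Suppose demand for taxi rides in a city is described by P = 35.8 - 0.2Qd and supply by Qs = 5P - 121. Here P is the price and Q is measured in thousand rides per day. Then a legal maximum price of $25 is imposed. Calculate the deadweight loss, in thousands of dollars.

125

Rearranging demand gives Qd = 179 - 5P. Equilibrium: 179 - 5P = 5P - 121, so 300 = 10P and P* = 30, Q* = 29.
Since 25 < 30, the ceiling is binding.
At P = 25: Qd = 179 - 5·25 = 54 and Qs = 5·25 - 121 = 4.
Quantity traded falls to 4. At Q = 4 the demand price is (179 - 4)/5 = 35 and the supply price is (121 + 4)/5 = 25.
Deadweight loss = ½ · (35 - 25) · (29 - 4) = ½ · 10 · 25 = 125.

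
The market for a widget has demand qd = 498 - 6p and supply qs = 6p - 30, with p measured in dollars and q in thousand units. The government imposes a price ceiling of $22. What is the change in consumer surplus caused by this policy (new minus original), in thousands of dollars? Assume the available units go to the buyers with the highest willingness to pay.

Without the control the market clears where 498 - 6p = 6p - 30, i.e. p* = 44 and q* = 234.
The ceiling of 22 is below the equilibrium price 44, so it binds.
At p = 22: qd = 498 - 6·22 = 366 and qs = 6·22 - 30 = 102.
Consumer surplus without the control is ½ · (83 - 44) · 234 = 4563.
With the ceiling, 102 units are sold at 22 (assume they go to the highest-value buyers). The demand price at q = 102 is 66, so CS = ½ · [(83 - 22) + (66 - 22)] · 102 = 5355.
Change in consumer surplus = 5355 - 4563 = 792.

792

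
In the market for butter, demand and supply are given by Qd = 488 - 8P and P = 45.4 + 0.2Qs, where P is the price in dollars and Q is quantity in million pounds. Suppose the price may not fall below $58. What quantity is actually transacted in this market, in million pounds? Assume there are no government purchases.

24

Rearranging supply gives Qs = 5P - 227. In a free market, 488 - 8P = 5P - 227 gives the equilibrium P* = 55, Q* = 48.
Since 58 > 55, the floor is binding.
At P = 58: Qd = 488 - 8·58 = 24 and Qs = 5·58 - 227 = 63.
The quantity actually transacted is the short side, demand: 24.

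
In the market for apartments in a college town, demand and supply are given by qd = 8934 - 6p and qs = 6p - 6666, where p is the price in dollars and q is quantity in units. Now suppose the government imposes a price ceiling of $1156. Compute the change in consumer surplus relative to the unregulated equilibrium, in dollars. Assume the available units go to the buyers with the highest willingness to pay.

Without the control the market clears where 8934 - 6p = 6p - 6666, i.e. p* = 1300 and q* = 1134.
Since 1156 < 1300, the ceiling is binding.
At p = 1156: qd = 8934 - 6·1156 = 1998 and qs = 6·1156 - 6666 = 270.
Consumer surplus without the control is ½ · (1489 - 1300) · 1134 = 107163.
With the ceiling, 270 units are sold at 1156 (assume they go to the highest-value buyers). The demand price at q = 270 is 1444, so CS = ½ · [(1489 - 1156) + (1444 - 1156)] · 270 = 83835.
Change in consumer surplus = 83835 - 107163 = -23328.

-23328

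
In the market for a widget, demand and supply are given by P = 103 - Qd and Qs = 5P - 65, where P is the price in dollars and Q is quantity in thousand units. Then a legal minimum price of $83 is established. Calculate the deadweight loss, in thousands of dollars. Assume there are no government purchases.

1815

Rearranging demand gives Qd = 103 - P. Setting quantity demanded equal to quantity supplied, 103 - P = 5P - 65, gives P* = 28 and Q* = 75.
Since 83 > 28, the floor is binding.
At P = 83: Qd = 103 - 83 = 20 and Qs = 5·83 - 65 = 350.
Quantity traded falls to 20. At Q = 20 the demand price is 103 - 20 = 83 and the supply price is (65 + 20)/5 = 17.
Deadweight loss = ½ · (83 - 17) · (75 - 20) = ½ · 66 · 55 = 1815.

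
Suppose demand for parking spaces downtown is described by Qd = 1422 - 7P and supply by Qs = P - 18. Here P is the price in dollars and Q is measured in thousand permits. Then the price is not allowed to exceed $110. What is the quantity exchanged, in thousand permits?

Equilibrium: 1422 - 7P = P - 18, so 1440 = 8P and P* = 180, Q* = 162.
Since 110 < 180, the ceiling is binding.
At P = 110: Qd = 1422 - 7·110 = 652 and Qs = 110 - 18 = 92.
The quantity actually transacted is the short side, supply: 92.

92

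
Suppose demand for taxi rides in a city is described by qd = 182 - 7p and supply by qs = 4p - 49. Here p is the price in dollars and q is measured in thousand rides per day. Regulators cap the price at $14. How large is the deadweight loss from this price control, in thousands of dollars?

In a free market, 182 - 7p = 4p - 49 gives the equilibrium p* = 21, q* = 35.
Since 14 < 21, the ceiling is binding.
At p = 14: qd = 182 - 7·14 = 84 and qs = 4·14 - 49 = 7.
Quantity traded falls to 7. At q = 7 the demand price is (182 - 7)/7 = 25 and the supply price is (49 + 7)/4 = 14.
Deadweight loss = ½ · (25 - 14) · (35 - 7) = ½ · 11 · 28 = 154.

154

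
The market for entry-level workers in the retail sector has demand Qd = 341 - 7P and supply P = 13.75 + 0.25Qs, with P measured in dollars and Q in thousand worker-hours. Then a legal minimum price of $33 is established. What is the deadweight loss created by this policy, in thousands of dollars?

0

Rearranging supply gives Qs = 4P - 55. Setting quantity demanded equal to quantity supplied, 341 - 7P = 4P - 55, gives P* = 36 and Q* = 89.
Since 33 is below P* = 36, the floor does not bind and the free-market outcome prevails.
Since the control does not bind, no trades are prevented and deadweight loss is zero.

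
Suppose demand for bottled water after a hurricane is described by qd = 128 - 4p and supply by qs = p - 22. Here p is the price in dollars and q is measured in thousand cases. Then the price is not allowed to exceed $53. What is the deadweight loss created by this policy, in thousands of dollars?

0

Setting quantity demanded equal to quantity supplied, 128 - 4p = p - 22, gives p* = 30 and q* = 8.
Since 53 is above p* = 30, the ceiling does not bind and the free-market outcome prevails.
Since the control does not bind, no trades are prevented and deadweight loss is zero.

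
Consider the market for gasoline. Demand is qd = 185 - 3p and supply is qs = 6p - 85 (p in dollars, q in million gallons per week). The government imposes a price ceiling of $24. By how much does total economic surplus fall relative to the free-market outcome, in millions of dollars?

Equilibrium: 185 - 3p = 6p - 85, so 270 = 9p and p* = 30, q* = 95.
Because the ceiling (24) lies below the market-clearing price, it is binding.
At p = 24: qd = 185 - 3·24 = 113 and qs = 6·24 - 85 = 59.
Quantity traded falls to 59. At q = 59 the demand price is (185 - 59)/3 = 42 and the supply price is (85 + 59)/6 = 24.
Deadweight loss = ½ · (42 - 24) · (95 - 59) = ½ · 18 · 36 = 324.

324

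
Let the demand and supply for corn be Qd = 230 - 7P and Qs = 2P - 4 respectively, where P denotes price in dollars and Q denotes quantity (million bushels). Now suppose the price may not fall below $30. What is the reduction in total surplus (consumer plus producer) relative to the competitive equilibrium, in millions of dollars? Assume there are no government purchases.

Without the control the market clears where 230 - 7P = 2P - 4, i.e. P* = 26 and Q* = 48.
The floor of 30 is above the equilibrium price 26, so it binds.
At P = 30: Qd = 230 - 7·30 = 20 and Qs = 2·30 - 4 = 56.
Quantity traded falls to 20. At Q = 20 the demand price is (230 - 20)/7 = 30 and the supply price is (4 + 20)/2 = 12.
Deadweight loss = ½ · (30 - 12) · (48 - 20) = ½ · 18 · 28 = 252.

252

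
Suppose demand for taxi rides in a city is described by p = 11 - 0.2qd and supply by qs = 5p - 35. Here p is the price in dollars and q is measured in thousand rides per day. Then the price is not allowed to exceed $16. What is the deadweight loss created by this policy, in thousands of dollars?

0

Rearranging demand gives qd = 55 - 5p. Equilibrium: 55 - 5p = 5p - 35, so 90 = 10p and p* = 9, q* = 10.
Since 16 is above p* = 9, the ceiling does not bind and the free-market outcome prevails.
Since the control does not bind, no trades are prevented and deadweight loss is zero.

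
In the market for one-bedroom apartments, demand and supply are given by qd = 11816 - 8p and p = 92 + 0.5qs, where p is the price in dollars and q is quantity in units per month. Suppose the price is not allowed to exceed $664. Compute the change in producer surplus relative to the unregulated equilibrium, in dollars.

Rearranging supply gives qs = 2p - 184. Equilibrium: 11816 - 8p = 2p - 184, so 12000 = 10p and p* = 1200, q* = 2216.
Because the ceiling (664) lies below the market-clearing price, it is binding.
At p = 664: qd = 11816 - 8·664 = 6504 and qs = 2·664 - 184 = 1144.
Producer surplus without the control is ½ · (1200 - 92) · 2216 = 1227664.
With the ceiling, producers sell 1144 units at 664, so PS = ½ · (664 - 92) · 1144 = 327184.
Change in producer surplus = 327184 - 1227664 = -900480.

-900480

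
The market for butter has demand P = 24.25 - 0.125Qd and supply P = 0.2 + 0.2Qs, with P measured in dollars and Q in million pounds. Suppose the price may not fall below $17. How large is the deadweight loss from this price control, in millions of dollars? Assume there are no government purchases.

41.6

Rearranging demand gives Qd = 194 - 8P; rearranging supply gives Qs = 5P - 1. Equilibrium: 194 - 8P = 5P - 1, so 195 = 13P and P* = 15, Q* = 74.
Since 17 > 15, the floor is binding.
At P = 17: Qd = 194 - 8·17 = 58 and Qs = 5·17 - 1 = 84.
Quantity traded falls to 58. At Q = 58 the demand price is (194 - 58)/8 = 17 and the supply price is (1 + 58)/5 = 11.8.
Deadweight loss = ½ · (17 - 11.8) · (74 - 58) = ½ · 5.2 · 16 = 41.6.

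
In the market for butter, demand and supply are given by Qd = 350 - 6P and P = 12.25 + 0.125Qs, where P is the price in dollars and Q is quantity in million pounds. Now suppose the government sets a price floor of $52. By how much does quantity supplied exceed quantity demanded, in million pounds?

280

Rearranging supply gives Qs = 8P - 98. Equilibrium: 350 - 6P = 8P - 98, so 448 = 14P and P* = 32, Q* = 158.
The floor of 52 is above the equilibrium price 32, so it binds.
At P = 52: Qd = 350 - 6·52 = 38 and Qs = 8·52 - 98 = 318.
Surplus = Qs - Qd = 318 - 38 = 280.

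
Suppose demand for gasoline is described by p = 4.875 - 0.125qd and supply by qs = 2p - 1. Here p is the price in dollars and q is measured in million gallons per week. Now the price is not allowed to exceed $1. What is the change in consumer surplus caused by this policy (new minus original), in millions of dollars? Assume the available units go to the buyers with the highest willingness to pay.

0.75

Rearranging demand gives qd = 39 - 8p. Equilibrium: 39 - 8p = 2p - 1, so 40 = 10p and p* = 4, q* = 7.
Since 1 < 4, the ceiling is binding.
At p = 1: qd = 39 - 8·1 = 31 and qs = 2·1 - 1 = 1.
Consumer surplus without the control is ½ · (4.875 - 4) · 7 = 3.0625.
With the ceiling, 1 units are sold at 1 (assume they go to the highest-value buyers). The demand price at q = 1 is 4.75, so CS = ½ · [(4.875 - 1) + (4.75 - 1)] · 1 = 3.8125.
Change in consumer surplus = 3.8125 - 3.0625 = 0.75.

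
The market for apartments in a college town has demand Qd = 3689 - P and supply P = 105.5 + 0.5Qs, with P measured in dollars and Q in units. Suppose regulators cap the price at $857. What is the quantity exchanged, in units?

Rearranging supply gives Qs = 2P - 211. Setting quantity demanded equal to quantity supplied, 3689 - P = 2P - 211, gives P* = 1300 and Q* = 2389.
The ceiling of 857 is below the equilibrium price 1300, so it binds.
At P = 857: Qd = 3689 - 857 = 2832 and Qs = 2·857 - 211 = 1503.
The quantity actually transacted is the short side, supply: 1503.

1503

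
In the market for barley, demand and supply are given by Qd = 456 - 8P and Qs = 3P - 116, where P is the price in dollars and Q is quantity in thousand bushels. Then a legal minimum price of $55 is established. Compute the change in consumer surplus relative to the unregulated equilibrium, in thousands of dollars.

Equilibrium: 456 - 8P = 3P - 116, so 572 = 11P and P* = 52, Q* = 40.
The floor of 55 is above the equilibrium price 52, so it binds.
At P = 55: Qd = 456 - 8·55 = 16 and Qs = 3·55 - 116 = 49.
Consumer surplus without the control is ½ · (57 - 52) · 40 = 100.
With the floor, consumers buy 16 units at 55, so CS = ½ · (57 - 55) · 16 = 16.
Change in consumer surplus = 16 - 100 = -84.

-84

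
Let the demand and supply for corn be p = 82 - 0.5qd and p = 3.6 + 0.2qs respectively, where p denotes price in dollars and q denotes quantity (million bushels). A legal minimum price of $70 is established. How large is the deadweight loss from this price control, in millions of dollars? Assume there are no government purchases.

2710.4

Rearranging demand gives qd = 164 - 2p; rearranging supply gives qs = 5p - 18. Without the control the market clears where 164 - 2p = 5p - 18, i.e. p* = 26 and q* = 112.
Since 70 > 26, the floor is binding.
At p = 70: qd = 164 - 2·70 = 24 and qs = 5·70 - 18 = 332.
Quantity traded falls to 24. At q = 24 the demand price is (164 - 24)/2 = 70 and the supply price is (18 + 24)/5 = 8.4.
Deadweight loss = ½ · (70 - 8.4) · (112 - 24) = ½ · 61.6 · 88 = 2710.4.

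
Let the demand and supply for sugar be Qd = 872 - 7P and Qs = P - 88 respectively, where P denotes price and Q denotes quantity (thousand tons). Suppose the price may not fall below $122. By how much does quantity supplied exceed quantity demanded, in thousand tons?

16

Equilibrium: 872 - 7P = P - 88, so 960 = 8P and P* = 120, Q* = 32.
Since 122 > 120, the floor is binding.
At P = 122: Qd = 872 - 7·122 = 18 and Qs = 122 - 88 = 34.
Surplus = Qs - Qd = 34 - 18 = 16.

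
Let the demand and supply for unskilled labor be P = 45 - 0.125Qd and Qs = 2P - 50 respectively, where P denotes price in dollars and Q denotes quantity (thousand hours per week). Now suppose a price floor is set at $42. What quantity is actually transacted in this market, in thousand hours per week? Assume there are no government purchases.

24

Rearranging demand gives Qd = 360 - 8P. Setting quantity demanded equal to quantity supplied, 360 - 8P = 2P - 50, gives P* = 41 and Q* = 32.
Because the floor (42) lies above the market-clearing price, it is binding.
At P = 42: Qd = 360 - 8·42 = 24 and Qs = 2·42 - 50 = 34.
The quantity actually transacted is the short side, demand: 24.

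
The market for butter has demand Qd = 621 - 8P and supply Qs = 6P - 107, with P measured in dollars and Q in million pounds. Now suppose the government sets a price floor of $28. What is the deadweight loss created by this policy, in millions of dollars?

Setting quantity demanded equal to quantity supplied, 621 - 8P = 6P - 107, gives P* = 52 and Q* = 205.
The floor of 28 is below the equilibrium price 52, so it is not binding; the market clears at P* = 52, Q* = 205.
Since the control does not bind, no trades are prevented and deadweight loss is zero.

0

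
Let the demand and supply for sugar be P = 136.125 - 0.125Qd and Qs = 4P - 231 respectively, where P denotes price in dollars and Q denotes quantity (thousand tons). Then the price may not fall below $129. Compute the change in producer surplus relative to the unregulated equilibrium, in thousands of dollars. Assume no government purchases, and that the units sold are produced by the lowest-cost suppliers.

Rearranging demand gives Qd = 1089 - 8P. Without the control the market clears where 1089 - 8P = 4P - 231, i.e. P* = 110 and Q* = 209.
Because the floor (129) lies above the market-clearing price, it is binding.
At P = 129: Qd = 1089 - 8·129 = 57 and Qs = 4·129 - 231 = 285.
Producer surplus without the control is ½ · (110 - 57.75) · 209 = 5460.125.
With the floor, 57 units are sold at 129. The supply price at Q = 57 is 72, so PS = ½ · [(129 - 57.75) + (129 - 72)] · 57 = 3655.125.
Change in producer surplus = 3655.125 - 5460.125 = -1805.

-1805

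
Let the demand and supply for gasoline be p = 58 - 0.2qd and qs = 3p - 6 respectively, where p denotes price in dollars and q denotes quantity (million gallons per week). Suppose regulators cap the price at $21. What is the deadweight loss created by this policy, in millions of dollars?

614.4

Rearranging demand gives qd = 290 - 5p. In a free market, 290 - 5p = 3p - 6 gives the equilibrium p* = 37, q* = 105.
Because the ceiling (21) lies below the market-clearing price, it is binding.
At p = 21: qd = 290 - 5·21 = 185 and qs = 3·21 - 6 = 57.
Quantity traded falls to 57. At q = 57 the demand price is (290 - 57)/5 = 46.6 and the supply price is (6 + 57)/3 = 21.
Deadweight loss = ½ · (46.6 - 21) · (105 - 57) = ½ · 25.6 · 48 = 614.4.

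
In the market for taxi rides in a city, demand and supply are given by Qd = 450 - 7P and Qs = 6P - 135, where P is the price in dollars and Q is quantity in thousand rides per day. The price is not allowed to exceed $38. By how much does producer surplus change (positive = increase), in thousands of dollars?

In a free market, 450 - 7P = 6P - 135 gives the equilibrium P* = 45, Q* = 135.
Since 38 < 45, the ceiling is binding.
At P = 38: Qd = 450 - 7·38 = 184 and Qs = 6·38 - 135 = 93.
Producer surplus without the control is ½ · (45 - 22.5) · 135 = 1518.75.
With the ceiling, producers sell 93 units at 38, so PS = ½ · (38 - 22.5) · 93 = 720.75.
Change in producer surplus = 720.75 - 1518.75 = -798.

-798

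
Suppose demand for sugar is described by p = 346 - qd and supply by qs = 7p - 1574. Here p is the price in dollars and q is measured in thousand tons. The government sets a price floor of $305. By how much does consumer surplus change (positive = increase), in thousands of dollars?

-4777.5

Rearranging demand gives qd = 346 - p. Setting quantity demanded equal to quantity supplied, 346 - p = 7p - 1574, gives p* = 240 and q* = 106.
Since 305 > 240, the floor is binding.
At p = 305: qd = 346 - 305 = 41 and qs = 7·305 - 1574 = 561.
Consumer surplus without the control is ½ · (346 - 240) · 106 = 5618.
With the floor, consumers buy 41 units at 305, so CS = ½ · (346 - 305) · 41 = 840.5.
Change in consumer surplus = 840.5 - 5618 = -4777.5.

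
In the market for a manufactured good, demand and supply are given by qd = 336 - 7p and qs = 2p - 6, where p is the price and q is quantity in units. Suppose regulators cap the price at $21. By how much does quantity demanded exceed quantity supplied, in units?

153

In a free market, 336 - 7p = 2p - 6 gives the equilibrium p* = 38, q* = 70.
The ceiling of 21 is below the equilibrium price 38, so it binds.
At p = 21: qd = 336 - 7·21 = 189 and qs = 2·21 - 6 = 36.
Shortage = qd - qs = 189 - 36 = 153.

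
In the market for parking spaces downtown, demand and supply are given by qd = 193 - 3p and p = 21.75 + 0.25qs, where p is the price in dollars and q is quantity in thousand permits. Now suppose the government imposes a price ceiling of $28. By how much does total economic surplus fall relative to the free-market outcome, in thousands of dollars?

672

Rearranging supply gives qs = 4p - 87. Setting quantity demanded equal to quantity supplied, 193 - 3p = 4p - 87, gives p* = 40 and q* = 73.
Because the ceiling (28) lies below the market-clearing price, it is binding.
At p = 28: qd = 193 - 3·28 = 109 and qs = 4·28 - 87 = 25.
Quantity traded falls to 25. At q = 25 the demand price is (193 - 25)/3 = 56 and the supply price is (87 + 25)/4 = 28.
Deadweight loss = ½ · (56 - 28) · (73 - 25) = ½ · 28 · 48 = 672.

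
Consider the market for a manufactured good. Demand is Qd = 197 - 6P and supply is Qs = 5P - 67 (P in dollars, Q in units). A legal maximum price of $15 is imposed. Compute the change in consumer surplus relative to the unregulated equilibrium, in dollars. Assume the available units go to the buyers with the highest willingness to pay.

Setting quantity demanded equal to quantity supplied, 197 - 6P = 5P - 67, gives P* = 24 and Q* = 53.
Because the ceiling (15) lies below the market-clearing price, it is binding.
At P = 15: Qd = 197 - 6·15 = 107 and Qs = 5·15 - 67 = 8.
Consumer surplus without the control is ½ · (197/6 - 24) · 53 = 2809/12.
With the ceiling, 8 units are sold at 15 (assume they go to the highest-value buyers). The demand price at Q = 8 is 31.5, so CS = ½ · [(197/6 - 15) + (31.5 - 15)] · 8 = 412/3.
Change in consumer surplus = 412/3 - 2809/12 = -96.75.

-96.75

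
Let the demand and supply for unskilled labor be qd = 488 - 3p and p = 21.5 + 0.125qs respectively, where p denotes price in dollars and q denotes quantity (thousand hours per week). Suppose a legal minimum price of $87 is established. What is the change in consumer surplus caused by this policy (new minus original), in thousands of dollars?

Rearranging supply gives qs = 8p - 172. In a free market, 488 - 3p = 8p - 172 gives the equilibrium p* = 60, q* = 308.
Because the floor (87) lies above the market-clearing price, it is binding.
At p = 87: qd = 488 - 3·87 = 227 and qs = 8·87 - 172 = 524.
Consumer surplus without the control is ½ · (488/3 - 60) · 308 = 47432/3.
With the floor, consumers buy 227 units at 87, so CS = ½ · (488/3 - 87) · 227 = 51529/6.
Change in consumer surplus = 51529/6 - 47432/3 = -7222.5.

-7222.5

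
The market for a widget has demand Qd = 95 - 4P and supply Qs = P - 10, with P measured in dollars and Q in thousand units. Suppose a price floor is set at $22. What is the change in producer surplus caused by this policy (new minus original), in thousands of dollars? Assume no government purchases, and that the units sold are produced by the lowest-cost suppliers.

-1

Without the control the market clears where 95 - 4P = P - 10, i.e. P* = 21 and Q* = 11.
Because the floor (22) lies above the market-clearing price, it is binding.
At P = 22: Qd = 95 - 4·22 = 7 and Qs = 22 - 10 = 12.
Producer surplus without the control is ½ · (21 - 10) · 11 = 60.5.
With the floor, 7 units are sold at 22. The supply price at Q = 7 is 17, so PS = ½ · [(22 - 10) + (22 - 17)] · 7 = 59.5.
Change in producer surplus = 59.5 - 60.5 = -1.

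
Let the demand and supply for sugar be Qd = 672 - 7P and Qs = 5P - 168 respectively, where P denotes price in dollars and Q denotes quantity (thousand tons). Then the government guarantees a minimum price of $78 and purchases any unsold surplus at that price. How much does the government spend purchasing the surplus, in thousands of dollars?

Equilibrium: 672 - 7P = 5P - 168, so 840 = 12P and P* = 70, Q* = 182.
Because the floor (78) lies above the market-clearing price, it is binding.
At P = 78: Qd = 672 - 7·78 = 126 and Qs = 5·78 - 168 = 222.
Surplus = Qs - Qd = 96.
Government expenditure = surplus × support price = 96 × 78 = 7488.

7488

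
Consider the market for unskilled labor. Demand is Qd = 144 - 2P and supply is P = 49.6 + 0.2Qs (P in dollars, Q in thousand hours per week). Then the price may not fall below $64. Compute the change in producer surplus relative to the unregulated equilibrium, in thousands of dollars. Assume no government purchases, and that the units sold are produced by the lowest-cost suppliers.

102.4

Rearranging supply gives Qs = 5P - 248. Without the control the market clears where 144 - 2P = 5P - 248, i.e. P* = 56 and Q* = 32.
The floor of 64 is above the equilibrium price 56, so it binds.
At P = 64: Qd = 144 - 2·64 = 16 and Qs = 5·64 - 248 = 72.
Producer surplus without the control is ½ · (56 - 49.6) · 32 = 102.4.
With the floor, 16 units are sold at 64. The supply price at Q = 16 is 52.8, so PS = ½ · [(64 - 49.6) + (64 - 52.8)] · 16 = 204.8.
Change in producer surplus = 204.8 - 102.4 = 102.4.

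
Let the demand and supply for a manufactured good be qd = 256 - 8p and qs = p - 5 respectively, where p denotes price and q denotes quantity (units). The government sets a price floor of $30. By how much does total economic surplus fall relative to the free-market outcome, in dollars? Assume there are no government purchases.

36

Setting quantity demanded equal to quantity supplied, 256 - 8p = p - 5, gives p* = 29 and q* = 24.
The floor of 30 is above the equilibrium price 29, so it binds.
At p = 30: qd = 256 - 8·30 = 16 and qs = 30 - 5 = 25.
Quantity traded falls to 16. At q = 16 the demand price is (256 - 16)/8 = 30 and the supply price is 5 + 16 = 21.
Deadweight loss = ½ · (30 - 21) · (24 - 16) = ½ · 9 · 8 = 36.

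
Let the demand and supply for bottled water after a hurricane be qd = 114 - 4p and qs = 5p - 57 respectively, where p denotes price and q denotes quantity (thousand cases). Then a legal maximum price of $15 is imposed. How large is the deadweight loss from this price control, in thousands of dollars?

90

In a free market, 114 - 4p = 5p - 57 gives the equilibrium p* = 19, q* = 38.
Because the ceiling (15) lies below the market-clearing price, it is binding.
At p = 15: qd = 114 - 4·15 = 54 and qs = 5·15 - 57 = 18.
Quantity traded falls to 18. At q = 18 the demand price is (114 - 18)/4 = 24 and the supply price is (57 + 18)/5 = 15.
Deadweight loss = ½ · (24 - 15) · (38 - 18) = ½ · 9 · 20 = 90.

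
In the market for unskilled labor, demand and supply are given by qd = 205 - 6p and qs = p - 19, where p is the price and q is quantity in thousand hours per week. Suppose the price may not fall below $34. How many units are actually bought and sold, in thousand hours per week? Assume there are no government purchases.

1

Setting quantity demanded equal to quantity supplied, 205 - 6p = p - 19, gives p* = 32 and q* = 13.
Because the floor (34) lies above the market-clearing price, it is binding.
At p = 34: qd = 205 - 6·34 = 1 and qs = 34 - 19 = 15.
The quantity actually transacted is the short side, demand: 1.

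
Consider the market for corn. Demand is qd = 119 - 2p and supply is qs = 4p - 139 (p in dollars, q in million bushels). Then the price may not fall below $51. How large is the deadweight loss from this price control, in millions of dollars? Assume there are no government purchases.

96

Without the control the market clears where 119 - 2p = 4p - 139, i.e. p* = 43 and q* = 33.
The floor of 51 is above the equilibrium price 43, so it binds.
At p = 51: qd = 119 - 2·51 = 17 and qs = 4·51 - 139 = 65.
Quantity traded falls to 17. At q = 17 the demand price is (119 - 17)/2 = 51 and the supply price is (139 + 17)/4 = 39.
Deadweight loss = ½ · (51 - 39) · (33 - 17) = ½ · 12 · 16 = 96.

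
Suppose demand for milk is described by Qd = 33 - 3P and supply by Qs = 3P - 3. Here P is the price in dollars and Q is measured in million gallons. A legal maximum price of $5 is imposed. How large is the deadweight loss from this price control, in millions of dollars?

3

Setting quantity demanded equal to quantity supplied, 33 - 3P = 3P - 3, gives P* = 6 and Q* = 15.
Because the ceiling (5) lies below the market-clearing price, it is binding.
At P = 5: Qd = 33 - 3·5 = 18 and Qs = 3·5 - 3 = 12.
Quantity traded falls to 12. At Q = 12 the demand price is (33 - 12)/3 = 7 and the supply price is (3 + 12)/3 = 5.
Deadweight loss = ½ · (7 - 5) · (15 - 12) = ½ · 2 · 3 = 3.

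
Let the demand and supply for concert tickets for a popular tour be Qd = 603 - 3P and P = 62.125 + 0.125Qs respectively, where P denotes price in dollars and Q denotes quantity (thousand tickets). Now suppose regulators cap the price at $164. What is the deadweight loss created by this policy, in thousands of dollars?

Rearranging supply gives Qs = 8P - 497. In a free market, 603 - 3P = 8P - 497 gives the equilibrium P* = 100, Q* = 303.
The ceiling of 164 is above the equilibrium price 100, so it is not binding; the market clears at P* = 100, Q* = 303.
Since the control does not bind, no trades are prevented and deadweight loss is zero.

0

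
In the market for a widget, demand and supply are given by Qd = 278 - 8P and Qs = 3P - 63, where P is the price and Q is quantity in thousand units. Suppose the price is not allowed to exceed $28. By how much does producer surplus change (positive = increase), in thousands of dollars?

-76.5

Equilibrium: 278 - 8P = 3P - 63, so 341 = 11P and P* = 31, Q* = 30.
The ceiling of 28 is below the equilibrium price 31, so it binds.
At P = 28: Qd = 278 - 8·28 = 54 and Qs = 3·28 - 63 = 21.
Producer surplus without the control is ½ · (31 - 21) · 30 = 150.
With the ceiling, producers sell 21 units at 28, so PS = ½ · (28 - 21) · 21 = 73.5.
Change in producer surplus = 73.5 - 150 = -76.5.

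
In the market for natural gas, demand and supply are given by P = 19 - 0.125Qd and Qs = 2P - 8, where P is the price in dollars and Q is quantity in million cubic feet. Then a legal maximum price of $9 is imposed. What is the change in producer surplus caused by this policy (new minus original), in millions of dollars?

-119

Rearranging demand gives Qd = 152 - 8P. Setting quantity demanded equal to quantity supplied, 152 - 8P = 2P - 8, gives P* = 16 and Q* = 24.
The ceiling of 9 is below the equilibrium price 16, so it binds.
At P = 9: Qd = 152 - 8·9 = 80 and Qs = 2·9 - 8 = 10.
Producer surplus without the control is ½ · (16 - 4) · 24 = 144.
With the ceiling, producers sell 10 units at 9, so PS = ½ · (9 - 4) · 10 = 25.
Change in producer surplus = 25 - 144 = -119.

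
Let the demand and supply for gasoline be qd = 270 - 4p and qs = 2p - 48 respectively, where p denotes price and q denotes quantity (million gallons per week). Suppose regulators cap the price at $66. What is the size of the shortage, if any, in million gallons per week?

Setting quantity demanded equal to quantity supplied, 270 - 4p = 2p - 48, gives p* = 53 and q* = 58.
The ceiling of 66 is above the equilibrium price 53, so it is not binding; the market clears at p* = 53, q* = 58.
Since the control does not bind, there is no shortage.

0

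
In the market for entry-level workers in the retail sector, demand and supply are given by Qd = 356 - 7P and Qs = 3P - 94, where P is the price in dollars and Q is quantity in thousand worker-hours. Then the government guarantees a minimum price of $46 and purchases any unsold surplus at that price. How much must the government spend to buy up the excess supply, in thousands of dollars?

460

Equilibrium: 356 - 7P = 3P - 94, so 450 = 10P and P* = 45, Q* = 41.
Since 46 > 45, the floor is binding.
At P = 46: Qd = 356 - 7·46 = 34 and Qs = 3·46 - 94 = 44.
Surplus = Qs - Qd = 10.
Government expenditure = surplus × support price = 10 × 46 = 460.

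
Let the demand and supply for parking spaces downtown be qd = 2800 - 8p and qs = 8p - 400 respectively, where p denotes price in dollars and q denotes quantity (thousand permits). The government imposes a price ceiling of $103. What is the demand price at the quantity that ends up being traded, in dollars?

297

Without the control the market clears where 2800 - 8p = 8p - 400, i.e. p* = 200 and q* = 1200.
The ceiling of 103 is below the equilibrium price 200, so it binds.
At p = 103: qd = 2800 - 8·103 = 1976 and qs = 8·103 - 400 = 424.
Only 424 units reach the market. On the demand curve, the marginal buyer's willingness to pay at q = 424 is (2800 - 424)/8 = 297.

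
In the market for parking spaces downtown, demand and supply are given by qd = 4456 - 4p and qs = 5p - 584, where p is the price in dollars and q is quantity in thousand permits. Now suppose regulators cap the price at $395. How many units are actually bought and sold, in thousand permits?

1391

Equilibrium: 4456 - 4p = 5p - 584, so 5040 = 9p and p* = 560, q* = 2216.
Since 395 < 560, the ceiling is binding.
At p = 395: qd = 4456 - 4·395 = 2876 and qs = 5·395 - 584 = 1391.
The quantity actually transacted is the short side, supply: 1391.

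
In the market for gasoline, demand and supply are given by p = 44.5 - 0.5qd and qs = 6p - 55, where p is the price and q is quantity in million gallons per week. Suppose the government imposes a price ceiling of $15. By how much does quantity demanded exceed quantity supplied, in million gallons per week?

Rearranging demand gives qd = 89 - 2p. In a free market, 89 - 2p = 6p - 55 gives the equilibrium p* = 18, q* = 53.
Since 15 < 18, the ceiling is binding.
At p = 15: qd = 89 - 2·15 = 59 and qs = 6·15 - 55 = 35.
Shortage = qd - qs = 59 - 35 = 24.

24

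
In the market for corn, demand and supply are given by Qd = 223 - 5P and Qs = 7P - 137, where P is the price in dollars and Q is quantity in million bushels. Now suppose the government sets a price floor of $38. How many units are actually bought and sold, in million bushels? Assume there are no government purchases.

Without the control the market clears where 223 - 5P = 7P - 137, i.e. P* = 30 and Q* = 73.
Since 38 > 30, the floor is binding.
At P = 38: Qd = 223 - 5·38 = 33 and Qs = 7·38 - 137 = 129.
The quantity actually transacted is the short side, demand: 33.

33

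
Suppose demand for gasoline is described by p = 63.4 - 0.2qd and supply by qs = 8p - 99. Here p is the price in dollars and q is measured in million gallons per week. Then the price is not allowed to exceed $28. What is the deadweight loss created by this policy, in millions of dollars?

166.4

Rearranging demand gives qd = 317 - 5p. Setting quantity demanded equal to quantity supplied, 317 - 5p = 8p - 99, gives p* = 32 and q* = 157.
The ceiling of 28 is below the equilibrium price 32, so it binds.
At p = 28: qd = 317 - 5·28 = 177 and qs = 8·28 - 99 = 125.
Quantity traded falls to 125. At q = 125 the demand price is (317 - 125)/5 = 38.4 and the supply price is (99 + 125)/8 = 28.
Deadweight loss = ½ · (38.4 - 28) · (157 - 125) = ½ · 10.4 · 32 = 166.4.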